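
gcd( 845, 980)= 5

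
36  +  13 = 49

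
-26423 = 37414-63837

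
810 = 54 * 15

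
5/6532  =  5/6532  =  0.00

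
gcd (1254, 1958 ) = 22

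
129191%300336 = 129191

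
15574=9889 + 5685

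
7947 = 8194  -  247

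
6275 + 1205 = 7480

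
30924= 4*7731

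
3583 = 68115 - 64532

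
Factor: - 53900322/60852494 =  - 3^1*7^1*37^(  -  1 )*41^1*113^1*149^( - 1)*277^1*5519^( - 1) = - 26950161/30426247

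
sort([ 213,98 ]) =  [98,213]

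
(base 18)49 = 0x51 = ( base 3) 10000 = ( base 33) 2F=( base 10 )81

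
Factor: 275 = 5^2*11^1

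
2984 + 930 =3914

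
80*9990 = 799200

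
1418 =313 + 1105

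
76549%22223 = 9880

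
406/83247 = 406/83247 = 0.00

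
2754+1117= 3871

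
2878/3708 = 1439/1854 = 0.78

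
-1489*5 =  -7445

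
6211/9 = 690 + 1/9 = 690.11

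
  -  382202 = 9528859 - 9911061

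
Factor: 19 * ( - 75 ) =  - 1425 = -3^1*5^2*19^1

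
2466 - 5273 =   -  2807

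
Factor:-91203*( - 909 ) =82903527 = 3^3*7^1*43^1*101^2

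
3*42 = 126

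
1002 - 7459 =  -6457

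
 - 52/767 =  - 4/59 = - 0.07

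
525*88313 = 46364325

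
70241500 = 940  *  74725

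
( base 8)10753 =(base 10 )4587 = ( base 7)16242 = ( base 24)7n3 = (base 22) 9AB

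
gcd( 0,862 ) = 862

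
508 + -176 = 332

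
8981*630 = 5658030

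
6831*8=54648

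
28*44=1232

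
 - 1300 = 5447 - 6747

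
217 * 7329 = 1590393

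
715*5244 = 3749460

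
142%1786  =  142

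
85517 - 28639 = 56878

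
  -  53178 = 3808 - 56986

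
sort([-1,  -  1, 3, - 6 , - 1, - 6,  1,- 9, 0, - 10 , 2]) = [ - 10 , - 9, - 6, - 6, - 1, - 1, - 1, 0,1, 2,3 ] 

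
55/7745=11/1549 = 0.01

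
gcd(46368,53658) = 18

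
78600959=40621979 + 37978980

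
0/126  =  0= 0.00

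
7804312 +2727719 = 10532031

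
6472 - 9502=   -  3030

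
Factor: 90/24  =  2^( - 2) * 3^1 * 5^1 = 15/4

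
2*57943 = 115886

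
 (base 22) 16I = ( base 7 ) 1564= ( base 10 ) 634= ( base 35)I4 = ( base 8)1172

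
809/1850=809/1850 = 0.44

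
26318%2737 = 1685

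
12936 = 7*1848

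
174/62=87/31 = 2.81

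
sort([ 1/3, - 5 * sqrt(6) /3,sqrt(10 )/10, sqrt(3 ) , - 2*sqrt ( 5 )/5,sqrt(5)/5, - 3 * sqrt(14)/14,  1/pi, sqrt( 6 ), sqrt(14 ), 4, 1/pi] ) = [ - 5*sqrt ( 6 )/3,-2*sqrt( 5)/5, - 3 *sqrt(14)/14, sqrt ( 10 )/10, 1/pi, 1/pi,1/3,sqrt(5)/5, sqrt(3), sqrt (6), sqrt( 14),4] 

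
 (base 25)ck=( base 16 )140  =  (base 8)500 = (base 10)320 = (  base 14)18c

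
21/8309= 3/1187=0.00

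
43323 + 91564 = 134887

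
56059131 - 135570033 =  - 79510902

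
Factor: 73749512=2^3* 9218689^1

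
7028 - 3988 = 3040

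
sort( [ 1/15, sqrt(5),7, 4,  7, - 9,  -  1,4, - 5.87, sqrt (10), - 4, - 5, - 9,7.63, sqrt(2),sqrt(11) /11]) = [ - 9, - 9, - 5.87, - 5,-4, -1,1/15,  sqrt(11 )/11, sqrt( 2) , sqrt(5 ), sqrt (10),4, 4, 7, 7, 7.63 ] 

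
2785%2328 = 457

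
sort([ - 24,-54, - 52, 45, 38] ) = [ - 54, - 52, - 24,  38,45]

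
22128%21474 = 654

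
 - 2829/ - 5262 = 943/1754 = 0.54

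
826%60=46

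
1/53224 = 1/53224  =  0.00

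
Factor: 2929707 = 3^2*11^1 *101^1*293^1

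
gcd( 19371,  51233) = 1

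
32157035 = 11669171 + 20487864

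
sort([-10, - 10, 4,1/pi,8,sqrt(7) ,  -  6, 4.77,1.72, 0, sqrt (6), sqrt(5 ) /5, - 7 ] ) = [-10, -10,-7, - 6, 0, 1/pi, sqrt (5 )/5,1.72,sqrt( 6 ), sqrt(7 ), 4, 4.77, 8 ] 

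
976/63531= 976/63531= 0.02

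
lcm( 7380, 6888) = 103320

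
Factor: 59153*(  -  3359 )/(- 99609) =198694927/99609 = 3^( - 1 )*149^1*397^1*3359^1 * 33203^( - 1 )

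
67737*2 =135474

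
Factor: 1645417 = 1645417^1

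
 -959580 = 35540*( - 27 )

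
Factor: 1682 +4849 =6531 = 3^1*7^1 * 311^1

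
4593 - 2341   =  2252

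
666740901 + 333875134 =1000616035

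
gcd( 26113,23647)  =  1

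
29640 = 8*3705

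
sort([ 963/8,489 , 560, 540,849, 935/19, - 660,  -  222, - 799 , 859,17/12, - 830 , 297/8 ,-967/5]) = [ - 830, - 799, - 660,  -  222 ,-967/5,17/12,297/8  ,  935/19,963/8, 489 , 540,  560,849,859 ] 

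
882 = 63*14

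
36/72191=36/72191 = 0.00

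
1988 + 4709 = 6697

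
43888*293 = 12859184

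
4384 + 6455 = 10839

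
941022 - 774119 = 166903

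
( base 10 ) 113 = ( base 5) 423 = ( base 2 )1110001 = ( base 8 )161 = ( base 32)3H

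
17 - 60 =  - 43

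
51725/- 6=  - 8621 + 1/6= -  8620.83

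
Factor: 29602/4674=3^(-1)*19^1  =  19/3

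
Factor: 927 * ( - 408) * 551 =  - 208397016 =-2^3*3^3*17^1*19^1*29^1*103^1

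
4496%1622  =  1252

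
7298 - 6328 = 970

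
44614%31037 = 13577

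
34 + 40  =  74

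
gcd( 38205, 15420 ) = 15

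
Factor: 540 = 2^2  *3^3*5^1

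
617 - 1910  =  -1293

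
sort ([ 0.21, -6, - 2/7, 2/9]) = [  -  6, - 2/7,0.21,2/9]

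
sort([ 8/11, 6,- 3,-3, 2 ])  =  [ - 3, - 3,8/11, 2, 6]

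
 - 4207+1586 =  - 2621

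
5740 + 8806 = 14546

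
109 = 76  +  33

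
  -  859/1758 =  - 859/1758 =-  0.49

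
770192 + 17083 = 787275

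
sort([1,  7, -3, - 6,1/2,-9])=[-9, - 6, - 3, 1/2,1,  7]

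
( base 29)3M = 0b1101101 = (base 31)3g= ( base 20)59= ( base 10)109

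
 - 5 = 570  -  575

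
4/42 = 2/21 = 0.10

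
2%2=0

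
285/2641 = 15/139 = 0.11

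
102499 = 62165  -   - 40334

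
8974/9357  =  8974/9357 = 0.96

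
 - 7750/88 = -89 + 41/44 = -88.07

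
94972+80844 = 175816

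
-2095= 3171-5266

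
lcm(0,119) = 0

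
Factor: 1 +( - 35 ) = -2^1*17^1 = -34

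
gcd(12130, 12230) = 10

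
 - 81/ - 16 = 81/16 = 5.06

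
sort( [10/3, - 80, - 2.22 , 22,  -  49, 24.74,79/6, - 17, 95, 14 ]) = [ - 80 , - 49, - 17, - 2.22,10/3,79/6, 14,22,24.74, 95]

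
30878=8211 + 22667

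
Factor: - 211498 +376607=7^1  *103^1*229^1 = 165109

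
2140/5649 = 2140/5649= 0.38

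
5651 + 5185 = 10836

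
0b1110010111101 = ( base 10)7357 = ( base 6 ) 54021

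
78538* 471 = 36991398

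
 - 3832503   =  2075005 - 5907508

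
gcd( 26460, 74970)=4410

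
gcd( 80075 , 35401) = 1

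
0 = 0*9549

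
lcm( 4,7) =28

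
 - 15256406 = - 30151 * 506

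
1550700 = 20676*75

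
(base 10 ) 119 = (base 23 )54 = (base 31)3q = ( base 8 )167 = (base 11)A9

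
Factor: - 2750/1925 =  - 2^1*5^1*7^( - 1) = - 10/7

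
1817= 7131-5314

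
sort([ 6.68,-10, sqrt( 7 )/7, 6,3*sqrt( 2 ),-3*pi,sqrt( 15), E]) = [ - 10, - 3*pi,sqrt(7)/7,E,sqrt(15), 3*sqrt( 2), 6, 6.68] 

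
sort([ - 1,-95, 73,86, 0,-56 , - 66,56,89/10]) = [ - 95, -66,  -  56, - 1,0,89/10 , 56, 73,86] 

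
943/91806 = 943/91806 = 0.01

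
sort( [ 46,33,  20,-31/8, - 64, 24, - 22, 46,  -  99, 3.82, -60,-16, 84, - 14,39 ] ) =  [ - 99,-64,-60, - 22,-16, - 14,-31/8,  3.82,20,24, 33, 39, 46 , 46, 84] 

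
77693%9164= 4381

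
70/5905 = 14/1181 = 0.01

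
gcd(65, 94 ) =1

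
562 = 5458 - 4896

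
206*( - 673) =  - 138638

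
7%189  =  7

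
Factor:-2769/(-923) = 3 = 3^1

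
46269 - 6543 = 39726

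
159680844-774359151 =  - 614678307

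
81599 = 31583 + 50016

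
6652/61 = 109+3/61 = 109.05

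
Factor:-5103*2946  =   - 2^1*3^7*7^1*  491^1=-15033438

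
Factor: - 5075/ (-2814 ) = 725/402 = 2^( - 1) * 3^ ( - 1)*5^2*29^1*67^(  -  1)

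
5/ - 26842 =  - 5/26842 = - 0.00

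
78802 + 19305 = 98107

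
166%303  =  166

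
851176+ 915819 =1766995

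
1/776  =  1/776=0.00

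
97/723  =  97/723 = 0.13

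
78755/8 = 9844 +3/8 = 9844.38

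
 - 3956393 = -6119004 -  - 2162611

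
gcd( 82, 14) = 2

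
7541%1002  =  527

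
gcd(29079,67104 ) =9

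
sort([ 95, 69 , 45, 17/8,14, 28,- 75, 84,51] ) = [-75,17/8,14, 28,45,  51, 69,  84, 95]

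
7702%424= 70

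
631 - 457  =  174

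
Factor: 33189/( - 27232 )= - 2^( -5)*3^1 * 13^1 = - 39/32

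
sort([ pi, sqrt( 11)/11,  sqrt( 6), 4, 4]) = [sqrt( 11)/11,sqrt( 6),  pi,4,4]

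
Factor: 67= 67^1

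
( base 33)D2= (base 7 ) 1154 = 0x1AF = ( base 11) 362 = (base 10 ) 431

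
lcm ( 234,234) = 234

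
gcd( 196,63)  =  7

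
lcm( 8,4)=8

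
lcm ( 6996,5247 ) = 20988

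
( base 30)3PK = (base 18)ACE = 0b110110001110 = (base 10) 3470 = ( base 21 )7I5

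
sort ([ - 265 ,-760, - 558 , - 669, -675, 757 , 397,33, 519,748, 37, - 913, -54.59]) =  [ - 913, - 760, - 675, - 669,-558, - 265, - 54.59 , 33  ,  37,  397,519,748,757 ]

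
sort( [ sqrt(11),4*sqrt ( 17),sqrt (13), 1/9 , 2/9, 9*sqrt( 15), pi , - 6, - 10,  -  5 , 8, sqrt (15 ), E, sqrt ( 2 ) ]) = [ - 10,-6, - 5, 1/9, 2/9, sqrt( 2 ), E, pi,sqrt( 11 ) , sqrt(13), sqrt (15),8, 4 * sqrt(17),9*sqrt (15 )]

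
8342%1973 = 450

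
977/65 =15 + 2/65 = 15.03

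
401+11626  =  12027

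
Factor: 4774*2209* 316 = 3332462056=2^3 * 7^1*11^1*31^1*47^2 *79^1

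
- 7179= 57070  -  64249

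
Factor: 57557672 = 2^3*283^1*25423^1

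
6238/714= 8 + 263/357 = 8.74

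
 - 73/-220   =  73/220 = 0.33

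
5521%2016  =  1489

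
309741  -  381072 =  -71331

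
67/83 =67/83 =0.81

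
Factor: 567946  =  2^1*199^1 *1427^1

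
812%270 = 2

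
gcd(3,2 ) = 1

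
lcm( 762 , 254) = 762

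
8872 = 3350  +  5522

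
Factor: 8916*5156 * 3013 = 138510309648 = 2^4*3^1*23^1 * 131^1 *743^1 * 1289^1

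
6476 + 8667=15143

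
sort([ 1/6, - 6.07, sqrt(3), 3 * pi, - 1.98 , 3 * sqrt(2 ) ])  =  [- 6.07, -1.98,1/6,sqrt(3),  3*sqrt(2),3*pi] 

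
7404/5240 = 1851/1310 = 1.41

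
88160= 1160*76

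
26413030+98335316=124748346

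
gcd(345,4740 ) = 15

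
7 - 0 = 7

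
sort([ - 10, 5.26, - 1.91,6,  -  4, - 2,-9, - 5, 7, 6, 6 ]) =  [ - 10,-9, - 5, - 4,- 2,  -  1.91 , 5.26,6,6, 6, 7 ] 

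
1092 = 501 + 591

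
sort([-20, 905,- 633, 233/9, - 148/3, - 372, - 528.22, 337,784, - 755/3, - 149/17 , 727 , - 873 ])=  [ - 873, - 633,  -  528.22, - 372, - 755/3, - 148/3, - 20, - 149/17, 233/9, 337 , 727,784,905]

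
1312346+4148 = 1316494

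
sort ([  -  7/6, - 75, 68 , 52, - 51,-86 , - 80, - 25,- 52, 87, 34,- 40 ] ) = [-86, - 80, - 75, - 52, - 51, - 40, - 25, - 7/6,  34, 52, 68, 87]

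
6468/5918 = 294/269=1.09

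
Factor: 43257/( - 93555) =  - 3^( - 4)*5^(-1)*7^( - 1 )*11^( - 1 )*14419^1 = - 14419/31185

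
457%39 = 28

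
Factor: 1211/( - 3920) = -2^( - 4)*5^( - 1 ) * 7^( - 1) * 173^1 = - 173/560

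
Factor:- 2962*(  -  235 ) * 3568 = 2483577760 =2^5*5^1 * 47^1*223^1*1481^1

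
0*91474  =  0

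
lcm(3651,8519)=25557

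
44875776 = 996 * 45056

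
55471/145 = 55471/145 = 382.56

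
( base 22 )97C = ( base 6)32534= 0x11AA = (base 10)4522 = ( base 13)209b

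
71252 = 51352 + 19900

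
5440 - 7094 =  - 1654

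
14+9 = 23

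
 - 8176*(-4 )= 32704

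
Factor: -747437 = -37^1*20201^1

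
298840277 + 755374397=1054214674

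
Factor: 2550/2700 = 17/18 = 2^( - 1)*3^ (  -  2)*17^1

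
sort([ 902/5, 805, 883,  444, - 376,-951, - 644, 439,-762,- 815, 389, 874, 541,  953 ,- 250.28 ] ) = [  -  951, - 815,- 762,-644 ,  -  376, - 250.28, 902/5, 389, 439, 444,541,805,874, 883,953 ] 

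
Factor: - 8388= -2^2*3^2*233^1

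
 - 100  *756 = - 75600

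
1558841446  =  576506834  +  982334612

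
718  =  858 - 140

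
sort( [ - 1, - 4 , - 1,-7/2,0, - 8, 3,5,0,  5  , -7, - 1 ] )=[ - 8,-7, - 4, - 7/2, - 1,-1, - 1,  0, 0 , 3,5,5 ] 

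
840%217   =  189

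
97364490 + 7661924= 105026414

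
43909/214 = 43909/214= 205.18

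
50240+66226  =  116466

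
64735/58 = 64735/58=1116.12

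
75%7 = 5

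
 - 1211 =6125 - 7336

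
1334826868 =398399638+936427230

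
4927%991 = 963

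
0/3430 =0 = 0.00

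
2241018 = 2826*793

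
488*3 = 1464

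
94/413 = 94/413=0.23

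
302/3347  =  302/3347 =0.09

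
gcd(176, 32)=16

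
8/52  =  2/13 = 0.15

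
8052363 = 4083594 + 3968769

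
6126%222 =132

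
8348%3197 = 1954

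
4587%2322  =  2265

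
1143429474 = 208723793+934705681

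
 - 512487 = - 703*729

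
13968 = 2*6984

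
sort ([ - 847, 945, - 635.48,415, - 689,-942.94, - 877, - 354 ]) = [ - 942.94, - 877, - 847, - 689, -635.48, - 354,415,945 ]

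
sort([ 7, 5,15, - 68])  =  [ - 68, 5,7,15]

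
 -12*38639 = -463668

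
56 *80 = 4480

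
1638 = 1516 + 122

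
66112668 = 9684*6827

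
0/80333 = 0 = 0.00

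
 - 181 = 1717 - 1898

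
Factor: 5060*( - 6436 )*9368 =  - 305079786880 = - 2^7* 5^1*11^1 * 23^1 * 1171^1 * 1609^1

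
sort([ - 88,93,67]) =[  -  88, 67,93]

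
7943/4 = 1985 + 3/4 = 1985.75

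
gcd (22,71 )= 1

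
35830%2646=1432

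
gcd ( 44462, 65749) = 1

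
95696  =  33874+61822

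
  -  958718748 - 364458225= - 1323176973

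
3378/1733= 1 + 1645/1733 = 1.95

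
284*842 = 239128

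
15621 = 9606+6015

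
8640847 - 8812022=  - 171175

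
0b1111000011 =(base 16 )3C3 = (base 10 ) 963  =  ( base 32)U3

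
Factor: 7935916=2^2*1983979^1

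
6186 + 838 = 7024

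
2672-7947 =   -  5275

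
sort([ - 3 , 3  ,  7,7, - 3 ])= [ - 3, - 3,3,7 , 7]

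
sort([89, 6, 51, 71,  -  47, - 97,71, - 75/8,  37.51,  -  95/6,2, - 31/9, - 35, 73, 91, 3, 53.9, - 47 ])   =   [ - 97 , - 47,  -  47, - 35, -95/6,-75/8 , - 31/9, 2 , 3 , 6, 37.51,51, 53.9, 71, 71, 73,  89, 91 ]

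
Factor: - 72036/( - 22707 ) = 92/29 = 2^2*23^1 * 29^( - 1 ) 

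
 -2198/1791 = - 2198/1791 = - 1.23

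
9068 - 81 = 8987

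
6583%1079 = 109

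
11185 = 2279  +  8906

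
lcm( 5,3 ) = 15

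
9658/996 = 9  +  347/498 = 9.70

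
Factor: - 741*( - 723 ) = 535743  =  3^2 * 13^1*19^1*241^1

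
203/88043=203/88043 = 0.00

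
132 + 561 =693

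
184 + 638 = 822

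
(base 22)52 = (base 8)160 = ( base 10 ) 112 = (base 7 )220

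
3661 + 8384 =12045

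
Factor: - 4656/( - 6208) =2^( - 2)*3^1  =  3/4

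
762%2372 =762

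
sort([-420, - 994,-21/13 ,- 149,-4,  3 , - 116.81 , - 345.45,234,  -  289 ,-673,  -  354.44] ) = [ - 994, - 673, -420, - 354.44,-345.45,-289,- 149,  -  116.81, - 4,-21/13,3,  234] 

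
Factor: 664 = 2^3*83^1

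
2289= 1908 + 381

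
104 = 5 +99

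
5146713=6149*837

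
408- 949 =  -541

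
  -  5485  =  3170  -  8655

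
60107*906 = 54456942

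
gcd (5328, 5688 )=72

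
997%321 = 34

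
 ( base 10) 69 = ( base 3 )2120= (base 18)3f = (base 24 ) 2l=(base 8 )105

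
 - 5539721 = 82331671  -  87871392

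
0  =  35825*0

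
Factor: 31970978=2^1 * 13^1*53^1*23201^1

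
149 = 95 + 54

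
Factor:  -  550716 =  - 2^2*3^1*45893^1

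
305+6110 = 6415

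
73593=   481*153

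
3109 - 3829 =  - 720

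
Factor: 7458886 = 2^1* 17^1*431^1*509^1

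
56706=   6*9451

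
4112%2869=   1243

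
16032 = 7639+8393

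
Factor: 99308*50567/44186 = 2510853818/22093 = 2^1*11^2 * 37^1*61^1 *4597^1 * 22093^( - 1) 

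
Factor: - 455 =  - 5^1*7^1*13^1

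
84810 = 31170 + 53640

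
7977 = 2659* 3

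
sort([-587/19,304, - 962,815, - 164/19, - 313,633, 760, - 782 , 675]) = [ - 962,  -  782, - 313, - 587/19, - 164/19, 304 , 633,675, 760, 815]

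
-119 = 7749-7868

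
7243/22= 7243/22 = 329.23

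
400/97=400/97 = 4.12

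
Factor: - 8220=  - 2^2*3^1 * 5^1*137^1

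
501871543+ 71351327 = 573222870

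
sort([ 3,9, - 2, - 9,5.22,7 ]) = [ - 9, - 2,3, 5.22, 7,9]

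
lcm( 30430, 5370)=91290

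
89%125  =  89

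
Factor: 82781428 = 2^2*29^1  *137^1*5209^1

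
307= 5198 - 4891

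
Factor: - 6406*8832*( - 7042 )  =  398420811264 = 2^9*3^1*7^1*23^1*503^1 * 3203^1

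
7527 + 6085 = 13612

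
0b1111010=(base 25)4m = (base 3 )11112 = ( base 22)5c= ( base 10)122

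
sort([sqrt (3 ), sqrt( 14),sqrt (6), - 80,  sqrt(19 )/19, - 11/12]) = [ - 80, -11/12,sqrt( 19 ) /19, sqrt( 3 ) , sqrt( 6 ),sqrt( 14)]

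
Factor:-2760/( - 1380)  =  2^1 = 2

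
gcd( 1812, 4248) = 12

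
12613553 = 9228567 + 3384986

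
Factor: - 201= - 3^1 * 67^1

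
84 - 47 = 37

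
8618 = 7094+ 1524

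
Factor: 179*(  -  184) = - 2^3*23^1* 179^1  =  -32936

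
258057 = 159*1623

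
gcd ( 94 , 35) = 1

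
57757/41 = 1408 + 29/41=1408.71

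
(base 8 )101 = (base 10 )65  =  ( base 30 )25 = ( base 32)21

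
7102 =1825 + 5277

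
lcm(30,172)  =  2580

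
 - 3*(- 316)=948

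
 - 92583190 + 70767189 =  - 21816001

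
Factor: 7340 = 2^2*5^1*367^1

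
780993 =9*86777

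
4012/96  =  41 + 19/24  =  41.79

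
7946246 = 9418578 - 1472332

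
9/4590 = 1/510 = 0.00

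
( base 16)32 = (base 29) 1l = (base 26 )1o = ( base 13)3B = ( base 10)50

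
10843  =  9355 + 1488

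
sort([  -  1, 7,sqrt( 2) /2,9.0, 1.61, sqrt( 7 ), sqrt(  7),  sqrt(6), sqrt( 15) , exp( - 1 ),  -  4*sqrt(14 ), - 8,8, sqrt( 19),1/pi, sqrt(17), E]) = [ - 4*sqrt( 14 ),-8, - 1,  1/pi,exp( - 1 ), sqrt( 2) /2, 1.61, sqrt (6 ),sqrt( 7 ), sqrt(7 ), E, sqrt( 15),sqrt( 17 ), sqrt(19),7 , 8 , 9.0 ] 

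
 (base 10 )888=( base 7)2406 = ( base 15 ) 3E3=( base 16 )378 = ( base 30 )TI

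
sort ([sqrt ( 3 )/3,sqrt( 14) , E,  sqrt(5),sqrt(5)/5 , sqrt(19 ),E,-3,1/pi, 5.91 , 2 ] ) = [ - 3,  1/pi,sqrt ( 5 )/5, sqrt(3) /3,2,  sqrt(5),E , E , sqrt( 14),sqrt( 19 ),5.91 ] 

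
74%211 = 74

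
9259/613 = 15 + 64/613 = 15.10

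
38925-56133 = -17208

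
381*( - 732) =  - 278892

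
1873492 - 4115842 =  - 2242350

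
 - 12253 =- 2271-9982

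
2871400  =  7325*392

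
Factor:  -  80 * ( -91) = 2^4 * 5^1*7^1*13^1 = 7280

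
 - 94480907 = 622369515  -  716850422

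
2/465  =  2/465 = 0.00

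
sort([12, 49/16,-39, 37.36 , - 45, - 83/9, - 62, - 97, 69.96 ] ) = [-97, - 62,  -  45, - 39, - 83/9, 49/16,  12 , 37.36, 69.96]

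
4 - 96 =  - 92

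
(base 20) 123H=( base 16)22AD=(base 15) 296c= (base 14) 3341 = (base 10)8877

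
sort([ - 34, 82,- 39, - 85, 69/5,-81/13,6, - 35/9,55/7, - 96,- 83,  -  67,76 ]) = [- 96,-85, - 83,- 67, - 39,- 34,  -  81/13,- 35/9,6,55/7,69/5,76, 82]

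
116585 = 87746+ 28839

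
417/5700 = 139/1900 = 0.07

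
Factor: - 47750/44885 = -2^1*5^2*47^( - 1)= - 50/47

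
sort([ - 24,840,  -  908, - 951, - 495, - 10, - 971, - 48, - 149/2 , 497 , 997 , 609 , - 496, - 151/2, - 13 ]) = [  -  971, - 951, - 908,  -  496, - 495 , - 151/2, - 149/2 , - 48, - 24 , - 13,  -  10 , 497,609 , 840 , 997 ]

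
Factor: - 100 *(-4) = 2^4*5^2 =400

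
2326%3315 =2326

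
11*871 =9581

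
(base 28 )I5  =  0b111111101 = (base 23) M3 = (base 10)509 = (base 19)17F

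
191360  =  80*2392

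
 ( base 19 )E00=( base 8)11676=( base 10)5054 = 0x13BE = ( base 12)2b12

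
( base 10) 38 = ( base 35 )13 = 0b100110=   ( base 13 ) 2C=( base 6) 102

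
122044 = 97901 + 24143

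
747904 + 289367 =1037271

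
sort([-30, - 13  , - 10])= [  -  30, - 13,-10]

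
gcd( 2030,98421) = 1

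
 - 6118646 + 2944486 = -3174160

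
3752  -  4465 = - 713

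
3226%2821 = 405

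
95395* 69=6582255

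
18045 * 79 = 1425555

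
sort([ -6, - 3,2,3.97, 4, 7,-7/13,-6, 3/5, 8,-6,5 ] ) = [  -  6, - 6, - 6, - 3,  -  7/13,  3/5 , 2, 3.97, 4, 5, 7,8 ]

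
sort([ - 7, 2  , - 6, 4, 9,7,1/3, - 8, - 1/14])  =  [ - 8, - 7, - 6, - 1/14,1/3, 2,  4, 7,9] 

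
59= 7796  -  7737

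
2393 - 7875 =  - 5482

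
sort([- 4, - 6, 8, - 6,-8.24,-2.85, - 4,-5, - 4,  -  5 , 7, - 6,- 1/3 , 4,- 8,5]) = [  -  8.24,- 8,-6,-6,- 6, - 5, -5  , - 4, - 4, - 4,-2.85, - 1/3, 4, 5, 7, 8] 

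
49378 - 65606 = - 16228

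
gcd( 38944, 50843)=1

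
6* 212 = 1272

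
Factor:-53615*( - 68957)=5^1 * 7^1*9851^1*10723^1= 3697129555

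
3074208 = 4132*744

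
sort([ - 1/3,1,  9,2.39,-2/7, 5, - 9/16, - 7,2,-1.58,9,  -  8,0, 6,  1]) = [ - 8,-7, - 1.58 , - 9/16, - 1/3 ,  -  2/7,0,1,1,2,2.39,5,6, 9,9 ] 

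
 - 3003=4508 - 7511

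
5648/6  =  2824/3 = 941.33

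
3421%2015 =1406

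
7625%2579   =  2467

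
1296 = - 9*( - 144 )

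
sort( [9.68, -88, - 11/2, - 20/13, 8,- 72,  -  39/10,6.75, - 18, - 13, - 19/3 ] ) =[ - 88, - 72, - 18, -13, - 19/3, - 11/2, - 39/10, - 20/13, 6.75, 8,9.68]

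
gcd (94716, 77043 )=3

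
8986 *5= 44930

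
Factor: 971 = 971^1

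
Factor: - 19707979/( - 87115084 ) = 2^( - 2)*7^(-1) * 31^(-1)*100363^( - 1)*19707979^1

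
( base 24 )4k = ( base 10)116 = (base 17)6e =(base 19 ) 62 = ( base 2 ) 1110100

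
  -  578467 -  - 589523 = 11056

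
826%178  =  114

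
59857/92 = 59857/92 = 650.62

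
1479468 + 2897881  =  4377349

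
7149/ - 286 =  - 25 + 1/286 = - 25.00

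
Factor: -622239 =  - 3^1*211^1*983^1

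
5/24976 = 5/24976 = 0.00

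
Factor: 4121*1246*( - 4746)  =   - 2^2*3^1*7^2 *13^1*89^1*  113^1*317^1 = -24369599436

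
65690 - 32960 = 32730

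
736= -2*( -368)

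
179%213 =179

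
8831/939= 9 + 380/939 =9.40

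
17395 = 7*2485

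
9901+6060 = 15961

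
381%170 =41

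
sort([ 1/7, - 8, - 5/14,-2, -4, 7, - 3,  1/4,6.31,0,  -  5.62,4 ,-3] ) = [ - 8,  -  5.62, - 4, - 3, -3,  -  2, - 5/14,  0, 1/7  ,  1/4, 4,  6.31, 7] 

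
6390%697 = 117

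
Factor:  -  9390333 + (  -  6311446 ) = -31^2*16339^1  =  -  15701779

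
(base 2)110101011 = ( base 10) 427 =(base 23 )ID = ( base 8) 653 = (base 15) 1d7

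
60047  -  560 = 59487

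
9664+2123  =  11787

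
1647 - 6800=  - 5153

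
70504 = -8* (  -  8813)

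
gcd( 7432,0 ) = 7432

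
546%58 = 24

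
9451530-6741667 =2709863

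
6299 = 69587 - 63288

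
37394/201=186 + 8/201=186.04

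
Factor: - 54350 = - 2^1 * 5^2*1087^1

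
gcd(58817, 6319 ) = 1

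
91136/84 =22784/21 = 1084.95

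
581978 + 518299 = 1100277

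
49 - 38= 11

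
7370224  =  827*8912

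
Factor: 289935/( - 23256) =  - 1895/152 = - 2^( - 3 )*5^1*19^(- 1) * 379^1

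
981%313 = 42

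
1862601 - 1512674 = 349927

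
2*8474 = 16948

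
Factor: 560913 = 3^1*59^1*3169^1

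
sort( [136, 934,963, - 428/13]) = [  -  428/13,136,934, 963]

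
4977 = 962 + 4015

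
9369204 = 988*9483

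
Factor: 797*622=495734= 2^1*311^1* 797^1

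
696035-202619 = 493416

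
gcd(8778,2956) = 2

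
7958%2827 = 2304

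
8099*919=7442981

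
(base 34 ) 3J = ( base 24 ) 51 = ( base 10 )121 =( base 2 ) 1111001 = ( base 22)5b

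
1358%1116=242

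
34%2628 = 34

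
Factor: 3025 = 5^2*11^2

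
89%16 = 9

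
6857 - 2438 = 4419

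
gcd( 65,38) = 1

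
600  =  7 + 593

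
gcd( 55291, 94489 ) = 1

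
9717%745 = 32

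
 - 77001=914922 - 991923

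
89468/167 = 535+123/167 = 535.74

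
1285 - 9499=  - 8214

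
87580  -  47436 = 40144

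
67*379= 25393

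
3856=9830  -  5974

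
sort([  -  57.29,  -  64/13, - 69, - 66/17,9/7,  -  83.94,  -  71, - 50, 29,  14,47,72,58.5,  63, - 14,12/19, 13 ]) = [ - 83.94,  -  71, - 69, - 57.29, - 50,  -  14, - 64/13, - 66/17,12/19, 9/7,  13,14,29,47,58.5,63, 72] 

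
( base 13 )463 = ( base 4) 23311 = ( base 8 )1365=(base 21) 1f1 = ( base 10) 757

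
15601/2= 15601/2 = 7800.50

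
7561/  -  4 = - 1891 +3/4= - 1890.25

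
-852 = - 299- 553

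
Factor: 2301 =3^1 * 13^1 * 59^1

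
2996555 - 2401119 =595436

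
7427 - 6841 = 586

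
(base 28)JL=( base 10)553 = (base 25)m3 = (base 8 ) 1051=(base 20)17d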